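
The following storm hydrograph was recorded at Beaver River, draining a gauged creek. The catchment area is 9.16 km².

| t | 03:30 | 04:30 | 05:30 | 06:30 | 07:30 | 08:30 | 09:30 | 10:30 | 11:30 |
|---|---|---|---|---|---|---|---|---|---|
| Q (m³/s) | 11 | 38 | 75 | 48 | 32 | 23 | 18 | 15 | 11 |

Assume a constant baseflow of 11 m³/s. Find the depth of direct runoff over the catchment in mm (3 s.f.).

Direct runoff: 0.0, 27.0, 64.0, 37.0, 21.0, 12.0, 7.0, 4.0, 0.0 m³/s; ΣQ_DR = 172.0 m³/s.
V = ΣQ_DR · Δt = 172.0 × 3600 s = 6.192 × 10^5 m³.
Over A = 9.16 km², depth = V / A = 67.6 mm.

d ≈ 67.6 mm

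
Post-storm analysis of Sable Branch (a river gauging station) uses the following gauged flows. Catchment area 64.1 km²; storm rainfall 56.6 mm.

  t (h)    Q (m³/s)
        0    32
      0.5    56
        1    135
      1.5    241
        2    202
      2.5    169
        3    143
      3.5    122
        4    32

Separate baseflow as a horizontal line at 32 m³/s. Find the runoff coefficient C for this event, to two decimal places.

ΣQ_DR = 844.0 m³/s; V = ΣQ_DR·Δt = 1.519 × 10^6 m³.
Runoff depth d = V / A = 23.70 mm.
C = d / P = 23.70 / 56.6 = 0.42.

C ≈ 0.42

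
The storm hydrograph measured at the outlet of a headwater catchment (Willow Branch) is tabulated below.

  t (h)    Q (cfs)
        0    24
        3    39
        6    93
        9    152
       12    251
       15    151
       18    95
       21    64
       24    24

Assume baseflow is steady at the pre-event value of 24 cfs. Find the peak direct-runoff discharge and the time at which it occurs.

Q_p = 227.0 cfs at t = 12 h

Subtracting baseflow gives direct-runoff ordinates: 0.0, 15.0, 69.0, 128.0, 227.0, 127.0, 71.0, 40.0, 0.0 cfs.
The maximum is 227.0 cfs, occurring at the reading for t = 12 h.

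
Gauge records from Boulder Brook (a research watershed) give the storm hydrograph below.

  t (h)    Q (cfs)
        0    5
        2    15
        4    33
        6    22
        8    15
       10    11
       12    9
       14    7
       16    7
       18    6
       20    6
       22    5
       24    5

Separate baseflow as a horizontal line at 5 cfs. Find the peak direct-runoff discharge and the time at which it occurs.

Subtracting baseflow gives direct-runoff ordinates: 0.0, 10.0, 28.0, 17.0, 10.0, 6.0, 4.0, 2.0, 2.0, 1.0, 1.0, 0.0, 0.0 cfs.
The maximum is 28.0 cfs, occurring at the reading for t = 4 h.

Q_p = 28.0 cfs at t = 4 h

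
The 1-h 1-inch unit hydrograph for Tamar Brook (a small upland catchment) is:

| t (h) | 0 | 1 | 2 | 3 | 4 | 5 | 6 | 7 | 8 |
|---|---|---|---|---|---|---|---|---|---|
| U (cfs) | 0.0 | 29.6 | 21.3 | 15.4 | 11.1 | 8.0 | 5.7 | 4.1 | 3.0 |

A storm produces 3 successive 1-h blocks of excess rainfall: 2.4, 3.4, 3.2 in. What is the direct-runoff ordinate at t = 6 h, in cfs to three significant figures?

Q ≈ 76.4 cfs

By discrete convolution, Q_j = Σ (P_i / 1 in) · U_{j−i}.
At t = 6 h (j=6): Q = (2.4/1)·5.7 + (3.4/1)·8.0 + (3.2/1)·11.1 = 76.4 cfs.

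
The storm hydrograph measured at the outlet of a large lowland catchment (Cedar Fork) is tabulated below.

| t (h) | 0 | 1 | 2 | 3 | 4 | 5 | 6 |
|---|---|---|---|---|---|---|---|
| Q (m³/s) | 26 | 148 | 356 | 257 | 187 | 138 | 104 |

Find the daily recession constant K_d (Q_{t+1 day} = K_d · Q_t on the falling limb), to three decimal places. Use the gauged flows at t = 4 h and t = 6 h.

K_d ≈ 0.001

Between t = 4 h and t = 6 h the flow falls from 187 to 104 m³/s over 2×1 h = 2 h.
Per-interval ratio K = (104/187)^(1/2) = 0.7458; K_d = K^(24/1) = 0.001.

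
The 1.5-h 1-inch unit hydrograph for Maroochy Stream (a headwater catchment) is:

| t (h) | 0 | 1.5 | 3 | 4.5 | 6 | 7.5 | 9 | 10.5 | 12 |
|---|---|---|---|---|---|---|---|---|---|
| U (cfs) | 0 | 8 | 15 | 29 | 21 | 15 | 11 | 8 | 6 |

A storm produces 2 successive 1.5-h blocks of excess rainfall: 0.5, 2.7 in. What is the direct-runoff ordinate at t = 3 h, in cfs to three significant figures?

Q ≈ 29.1 cfs

By discrete convolution, Q_j = Σ (P_i / 1 in) · U_{j−i}.
At t = 3 h (j=2): Q = (0.5/1)·15 + (2.7/1)·8 = 29.1 cfs.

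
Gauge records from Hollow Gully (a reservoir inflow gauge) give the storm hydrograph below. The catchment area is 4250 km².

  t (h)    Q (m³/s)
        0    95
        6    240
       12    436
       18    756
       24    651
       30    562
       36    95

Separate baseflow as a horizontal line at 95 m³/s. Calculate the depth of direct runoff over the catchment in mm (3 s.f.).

Direct runoff: 0.0, 145.0, 341.0, 661.0, 556.0, 467.0, 0.0 m³/s; ΣQ_DR = 2170 m³/s.
V = ΣQ_DR · Δt = 2170 × 21600 s = 4.687 × 10^7 m³.
Over A = 4250 km², depth = V / A = 11.0 mm.

d ≈ 11.0 mm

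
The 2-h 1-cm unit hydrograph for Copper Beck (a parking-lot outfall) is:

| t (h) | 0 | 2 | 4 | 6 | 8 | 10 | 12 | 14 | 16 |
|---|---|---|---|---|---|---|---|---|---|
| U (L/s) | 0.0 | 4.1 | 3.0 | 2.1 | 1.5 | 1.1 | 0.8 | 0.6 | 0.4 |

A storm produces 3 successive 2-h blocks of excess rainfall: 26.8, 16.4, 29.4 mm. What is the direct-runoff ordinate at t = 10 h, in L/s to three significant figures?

Q ≈ 11.6 L/s

By discrete convolution, Q_j = Σ (P_i / 10 mm) · U_{j−i}.
At t = 10 h (j=5): Q = (26.8/10)·1.1 + (16.4/10)·1.5 + (29.4/10)·2.1 = 11.6 L/s.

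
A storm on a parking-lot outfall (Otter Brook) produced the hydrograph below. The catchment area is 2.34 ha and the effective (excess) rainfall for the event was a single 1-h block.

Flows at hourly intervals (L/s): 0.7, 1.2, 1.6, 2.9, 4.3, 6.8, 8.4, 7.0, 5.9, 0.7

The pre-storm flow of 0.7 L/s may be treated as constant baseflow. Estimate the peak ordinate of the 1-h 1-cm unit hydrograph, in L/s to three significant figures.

U_p ≈ 15.4 L/s

Direct runoff: 0.0, 0.5, 0.9, 2.2, 3.6, 6.1, 7.7, 6.3, 5.2, 0.0 L/s; ΣQ_DR = 32.50 L/s, peak = 7.7 L/s.
Runoff depth d = ΣQ_DR·Δt / A = 32.50 × 3600 / (2.34 ha) = 5.000 mm.
The 1-cm UH is the DRH scaled by (10 mm)/d, so U_p = 7.7 × 10/5.000 = 15.4 L/s.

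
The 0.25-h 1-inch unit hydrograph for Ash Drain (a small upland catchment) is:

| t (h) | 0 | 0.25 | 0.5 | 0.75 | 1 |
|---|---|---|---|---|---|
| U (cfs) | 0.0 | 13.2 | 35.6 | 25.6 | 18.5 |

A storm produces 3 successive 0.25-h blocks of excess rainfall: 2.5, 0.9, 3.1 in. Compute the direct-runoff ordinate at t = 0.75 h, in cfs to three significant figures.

Q ≈ 137 cfs

By discrete convolution, Q_j = Σ (P_i / 1 in) · U_{j−i}.
At t = 0.75 h (j=3): Q = (2.5/1)·25.6 + (0.9/1)·35.6 + (3.1/1)·13.2 = 137 cfs.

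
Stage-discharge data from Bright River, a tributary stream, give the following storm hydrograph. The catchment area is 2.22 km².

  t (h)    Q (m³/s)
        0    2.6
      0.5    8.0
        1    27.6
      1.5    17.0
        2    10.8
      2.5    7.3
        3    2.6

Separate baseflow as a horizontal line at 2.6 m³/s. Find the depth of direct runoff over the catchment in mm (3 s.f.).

d ≈ 46.8 mm

Direct runoff: 0.0, 5.4, 25.0, 14.4, 8.2, 4.7, 0.0 m³/s; ΣQ_DR = 57.70 m³/s.
V = ΣQ_DR · Δt = 57.70 × 1800 s = 1.039 × 10^5 m³.
Over A = 2.22 km², depth = V / A = 46.8 mm.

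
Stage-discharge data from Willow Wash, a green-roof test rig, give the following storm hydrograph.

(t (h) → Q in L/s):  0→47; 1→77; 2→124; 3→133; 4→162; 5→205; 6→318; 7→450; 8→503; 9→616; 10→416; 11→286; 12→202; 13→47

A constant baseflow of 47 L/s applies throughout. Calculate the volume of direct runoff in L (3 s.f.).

V ≈ 1.05 × 10^7 L

Direct-runoff ordinates (Q − Q_b): 0.0, 30.0, 77.0, 86.0, 115.0, 158.0, 271.0, 403.0, 456.0, 569.0, 369.0, 239.0, 155.0, 0.0 L/s.
ΣQ_DR = 2928 L/s.
With Δt = 1 h = 3600 s, V = ΣQ_DR · Δt = 2928 × 3600 = 1.05 × 10^7 L.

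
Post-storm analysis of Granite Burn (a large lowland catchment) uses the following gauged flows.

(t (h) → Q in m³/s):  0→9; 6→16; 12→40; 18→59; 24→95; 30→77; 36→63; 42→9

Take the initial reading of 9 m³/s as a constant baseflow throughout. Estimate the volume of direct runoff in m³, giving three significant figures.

Direct-runoff ordinates (Q − Q_b): 0.0, 7.0, 31.0, 50.0, 86.0, 68.0, 54.0, 0.0 m³/s.
ΣQ_DR = 296.0 m³/s.
With Δt = 6 h = 21600 s, V = ΣQ_DR · Δt = 296.0 × 21600 = 6.39 × 10^6 m³.

V ≈ 6.39 × 10^6 m³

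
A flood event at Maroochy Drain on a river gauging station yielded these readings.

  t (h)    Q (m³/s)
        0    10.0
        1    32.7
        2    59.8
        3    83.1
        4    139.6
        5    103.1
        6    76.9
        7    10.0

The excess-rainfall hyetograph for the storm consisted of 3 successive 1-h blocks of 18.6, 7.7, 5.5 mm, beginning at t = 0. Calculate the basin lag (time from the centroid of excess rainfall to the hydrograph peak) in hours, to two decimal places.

t_L ≈ 2.91 h

Centroid of excess rainfall: t_c = Σ P_i·t̄_i / ΣP_i = 1.0881 h (block centres at 0.5, 1.5, 2.5 h).
Hydrograph peak occurs at t = 4 h, so basin lag t_L = 4 − 1.0881 = 2.91 h.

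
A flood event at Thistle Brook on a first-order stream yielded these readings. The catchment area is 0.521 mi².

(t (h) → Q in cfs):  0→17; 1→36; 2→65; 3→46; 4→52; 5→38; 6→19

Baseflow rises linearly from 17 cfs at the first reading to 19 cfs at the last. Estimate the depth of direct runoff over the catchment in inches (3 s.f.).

d ≈ 0.437 in

Direct runoff: 0.00, 18.67, 47.33, 28.00, 33.67, 19.33, 0.00 cfs; ΣQ_DR = 147.0 cfs.
V = ΣQ_DR · Δt = 147.0 × 3600 s = 5.292 × 10^5 ft³.
Over A = 0.521 mi², depth = V / A = 0.437 in.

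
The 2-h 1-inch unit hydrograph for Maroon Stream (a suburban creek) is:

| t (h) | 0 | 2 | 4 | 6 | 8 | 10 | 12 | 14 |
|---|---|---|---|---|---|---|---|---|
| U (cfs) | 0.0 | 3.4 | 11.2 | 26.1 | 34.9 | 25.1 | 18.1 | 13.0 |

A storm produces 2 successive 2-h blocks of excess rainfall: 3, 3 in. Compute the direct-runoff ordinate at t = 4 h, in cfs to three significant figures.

By discrete convolution, Q_j = Σ (P_i / 1 in) · U_{j−i}.
At t = 4 h (j=2): Q = (3/1)·11.2 + (3/1)·3.4 = 43.8 cfs.

Q ≈ 43.8 cfs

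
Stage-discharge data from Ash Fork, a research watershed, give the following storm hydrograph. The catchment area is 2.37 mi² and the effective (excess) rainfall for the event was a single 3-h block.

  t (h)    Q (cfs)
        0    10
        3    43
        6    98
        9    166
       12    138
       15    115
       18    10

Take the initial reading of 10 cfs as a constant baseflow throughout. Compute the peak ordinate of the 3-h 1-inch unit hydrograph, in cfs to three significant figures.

Direct runoff: 0.0, 33.0, 88.0, 156.0, 128.0, 105.0, 0.0 cfs; ΣQ_DR = 510.0 cfs, peak = 156.0 cfs.
Runoff depth d = ΣQ_DR·Δt / A = 510.0 × 10800 / (2.37 mi²) = 1.000 in.
The 1-inch UH is the DRH scaled by (1 in)/d, so U_p = 156.0 × 1/1.000 = 156 cfs.

U_p ≈ 156 cfs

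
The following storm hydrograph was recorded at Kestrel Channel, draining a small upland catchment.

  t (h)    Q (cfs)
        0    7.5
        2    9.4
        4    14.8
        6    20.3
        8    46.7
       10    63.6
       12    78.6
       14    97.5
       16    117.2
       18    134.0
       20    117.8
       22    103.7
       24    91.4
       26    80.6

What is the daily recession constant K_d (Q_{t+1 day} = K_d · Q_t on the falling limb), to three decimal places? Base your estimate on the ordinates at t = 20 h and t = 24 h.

K_d ≈ 0.218

Between t = 20 h and t = 24 h the flow falls from 117.8 to 91.4 cfs over 2×2 h = 4 h.
Per-interval ratio K = (91.4/117.8)^(1/2) = 0.8808; K_d = K^(24/2) = 0.218.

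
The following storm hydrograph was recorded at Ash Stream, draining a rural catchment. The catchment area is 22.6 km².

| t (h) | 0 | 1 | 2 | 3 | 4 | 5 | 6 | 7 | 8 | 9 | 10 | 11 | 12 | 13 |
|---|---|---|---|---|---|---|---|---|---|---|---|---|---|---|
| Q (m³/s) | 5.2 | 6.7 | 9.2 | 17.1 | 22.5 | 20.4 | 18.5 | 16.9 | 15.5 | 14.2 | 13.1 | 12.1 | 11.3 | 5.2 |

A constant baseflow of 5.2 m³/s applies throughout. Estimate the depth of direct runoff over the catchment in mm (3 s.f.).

d ≈ 18.3 mm

Direct runoff: 0.0, 1.5, 4.0, 11.9, 17.3, 15.2, 13.3, 11.7, 10.3, 9.0, 7.9, 6.9, 6.1, 0.0 m³/s; ΣQ_DR = 115.1 m³/s.
V = ΣQ_DR · Δt = 115.1 × 3600 s = 4.144 × 10^5 m³.
Over A = 22.6 km², depth = V / A = 18.3 mm.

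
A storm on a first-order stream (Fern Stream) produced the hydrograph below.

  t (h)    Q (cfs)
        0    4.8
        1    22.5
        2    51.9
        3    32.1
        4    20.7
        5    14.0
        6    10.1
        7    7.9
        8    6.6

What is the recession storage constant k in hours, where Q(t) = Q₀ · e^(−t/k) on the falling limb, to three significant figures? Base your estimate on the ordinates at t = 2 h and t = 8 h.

k ≈ 2.91 h

On the falling limb, Q drops from 51.9 to 6.6 cfs between t = 2 h and t = 8 h (Δt = 6 h).
k = −Δt / ln(Q₂/Q₁) = −6 / ln(6.6/51.9) = 2.91 h.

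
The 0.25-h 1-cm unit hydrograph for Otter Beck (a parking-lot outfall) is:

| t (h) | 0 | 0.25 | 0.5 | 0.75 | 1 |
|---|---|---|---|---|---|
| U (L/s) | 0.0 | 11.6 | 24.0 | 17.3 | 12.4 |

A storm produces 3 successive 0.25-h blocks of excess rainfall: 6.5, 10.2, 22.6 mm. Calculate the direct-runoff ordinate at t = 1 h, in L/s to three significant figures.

By discrete convolution, Q_j = Σ (P_i / 10 mm) · U_{j−i}.
At t = 1 h (j=4): Q = (6.5/10)·12.4 + (10.2/10)·17.3 + (22.6/10)·24.0 = 79.9 L/s.

Q ≈ 79.9 L/s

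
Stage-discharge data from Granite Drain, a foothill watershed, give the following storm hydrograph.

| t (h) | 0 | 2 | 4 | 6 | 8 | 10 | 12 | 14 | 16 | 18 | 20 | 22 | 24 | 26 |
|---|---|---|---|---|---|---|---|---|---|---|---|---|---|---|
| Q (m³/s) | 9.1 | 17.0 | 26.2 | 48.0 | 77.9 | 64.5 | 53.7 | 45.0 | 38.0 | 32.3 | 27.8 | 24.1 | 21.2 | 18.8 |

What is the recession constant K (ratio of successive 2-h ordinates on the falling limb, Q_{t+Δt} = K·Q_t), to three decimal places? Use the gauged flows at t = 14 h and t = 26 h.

Using the recession-limb readings at t = 14 h and t = 26 h: Q falls from 45.0 to 18.8 m³/s over 6 intervals.
K = (Q₂/Q₁)^(1/6) = (18.8/45.0)^(1/6) = 0.865.

K ≈ 0.865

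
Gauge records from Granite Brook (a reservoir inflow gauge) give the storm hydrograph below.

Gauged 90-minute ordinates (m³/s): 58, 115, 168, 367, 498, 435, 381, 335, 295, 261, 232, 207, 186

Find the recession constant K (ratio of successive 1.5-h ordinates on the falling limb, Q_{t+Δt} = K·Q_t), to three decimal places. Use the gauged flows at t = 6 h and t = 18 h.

Using the recession-limb readings at t = 6 h and t = 18 h: Q falls from 498 to 186 m³/s over 8 intervals.
K = (Q₂/Q₁)^(1/8) = (186/498)^(1/8) = 0.884.

K ≈ 0.884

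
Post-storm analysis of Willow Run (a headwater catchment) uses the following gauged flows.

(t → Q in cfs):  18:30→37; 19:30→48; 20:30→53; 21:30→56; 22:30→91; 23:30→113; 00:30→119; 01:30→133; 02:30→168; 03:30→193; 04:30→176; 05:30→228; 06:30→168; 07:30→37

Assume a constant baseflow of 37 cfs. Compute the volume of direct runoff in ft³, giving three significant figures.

Direct-runoff ordinates (Q − Q_b): 0.0, 11.0, 16.0, 19.0, 54.0, 76.0, 82.0, 96.0, 131.0, 156.0, 139.0, 191.0, 131.0, 0.0 cfs.
ΣQ_DR = 1102 cfs.
With Δt = 1 h = 3600 s, V = ΣQ_DR · Δt = 1102 × 3600 = 3.97 × 10^6 ft³.

V ≈ 3.97 × 10^6 ft³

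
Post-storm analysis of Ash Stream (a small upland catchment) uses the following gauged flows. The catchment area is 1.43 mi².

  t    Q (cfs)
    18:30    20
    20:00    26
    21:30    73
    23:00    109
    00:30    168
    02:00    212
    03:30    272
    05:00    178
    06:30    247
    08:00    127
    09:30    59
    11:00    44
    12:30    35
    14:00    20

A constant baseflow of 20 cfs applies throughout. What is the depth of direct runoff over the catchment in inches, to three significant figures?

Direct runoff: 0.0, 6.0, 53.0, 89.0, 148.0, 192.0, 252.0, 158.0, 227.0, 107.0, 39.0, 24.0, 15.0, 0.0 cfs; ΣQ_DR = 1310 cfs.
V = ΣQ_DR · Δt = 1310 × 5400 s = 7.074 × 10^6 ft³.
Over A = 1.43 mi², depth = V / A = 2.13 in.

d ≈ 2.13 in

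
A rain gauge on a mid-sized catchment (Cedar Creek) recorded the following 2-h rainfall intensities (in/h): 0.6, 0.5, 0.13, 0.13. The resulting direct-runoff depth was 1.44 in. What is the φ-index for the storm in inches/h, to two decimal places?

Only the 2 blocks with intensity above φ contribute runoff: 0.6, 0.5 in/h.
Σ(I−φ)·Δt = d  ⇒  (0.6+0.5 − 2φ)·2 = 1.44
φ = (1.100 − 1.44/2) / 2 = 0.19 in/h.

φ ≈ 0.19 in/h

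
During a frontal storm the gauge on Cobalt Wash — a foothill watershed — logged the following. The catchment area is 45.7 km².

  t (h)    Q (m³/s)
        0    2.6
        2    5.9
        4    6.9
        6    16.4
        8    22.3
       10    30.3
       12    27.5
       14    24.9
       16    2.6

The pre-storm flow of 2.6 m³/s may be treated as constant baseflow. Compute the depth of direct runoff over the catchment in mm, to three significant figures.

Direct runoff: 0.0, 3.3, 4.3, 13.8, 19.7, 27.7, 24.9, 22.3, 0.0 m³/s; ΣQ_DR = 116.0 m³/s.
V = ΣQ_DR · Δt = 116.0 × 7200 s = 8.352 × 10^5 m³.
Over A = 45.7 km², depth = V / A = 18.3 mm.

d ≈ 18.3 mm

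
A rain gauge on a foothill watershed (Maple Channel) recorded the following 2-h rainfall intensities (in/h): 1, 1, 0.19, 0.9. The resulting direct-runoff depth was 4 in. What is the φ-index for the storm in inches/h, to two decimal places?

φ ≈ 0.30 in/h

Only the 3 blocks with intensity above φ contribute runoff: 1, 1, 0.9 in/h.
Σ(I−φ)·Δt = d  ⇒  (1+1+0.9 − 3φ)·2 = 4
φ = (2.900 − 4/2) / 3 = 0.30 in/h.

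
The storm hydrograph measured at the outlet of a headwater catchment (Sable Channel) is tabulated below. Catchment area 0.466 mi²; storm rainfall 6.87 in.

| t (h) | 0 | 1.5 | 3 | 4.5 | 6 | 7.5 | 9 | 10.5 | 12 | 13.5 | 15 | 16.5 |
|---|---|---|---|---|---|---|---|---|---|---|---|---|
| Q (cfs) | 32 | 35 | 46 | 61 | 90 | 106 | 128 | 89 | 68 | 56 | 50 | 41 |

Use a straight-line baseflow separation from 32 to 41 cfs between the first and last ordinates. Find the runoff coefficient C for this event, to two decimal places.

C ≈ 0.26

ΣQ_DR = 364.0 cfs; V = ΣQ_DR·Δt = 1.966 × 10^6 ft³.
Runoff depth d = V / A = 1.816 in.
C = d / P = 1.816 / 6.87 = 0.26.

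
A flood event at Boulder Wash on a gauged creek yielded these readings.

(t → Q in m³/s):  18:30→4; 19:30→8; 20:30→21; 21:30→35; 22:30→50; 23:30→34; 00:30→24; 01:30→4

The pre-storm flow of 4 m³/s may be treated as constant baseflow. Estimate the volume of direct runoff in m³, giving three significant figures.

Direct-runoff ordinates (Q − Q_b): 0.0, 4.0, 17.0, 31.0, 46.0, 30.0, 20.0, 0.0 m³/s.
ΣQ_DR = 148.0 m³/s.
With Δt = 1 h = 3600 s, V = ΣQ_DR · Δt = 148.0 × 3600 = 5.33 × 10^5 m³.

V ≈ 5.33 × 10^5 m³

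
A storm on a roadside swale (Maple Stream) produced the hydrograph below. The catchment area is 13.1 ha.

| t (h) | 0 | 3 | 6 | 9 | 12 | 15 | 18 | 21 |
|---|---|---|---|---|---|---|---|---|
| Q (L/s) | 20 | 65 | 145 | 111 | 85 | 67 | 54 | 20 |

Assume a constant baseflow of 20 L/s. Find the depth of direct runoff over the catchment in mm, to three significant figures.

Direct runoff: 0.0, 45.0, 125.0, 91.0, 65.0, 47.0, 34.0, 0.0 L/s; ΣQ_DR = 407.0 L/s.
V = ΣQ_DR · Δt = 407.0 × 10800 s = 4.396 × 10^6 L.
Over A = 13.1 ha, depth = V / A = 33.6 mm.

d ≈ 33.6 mm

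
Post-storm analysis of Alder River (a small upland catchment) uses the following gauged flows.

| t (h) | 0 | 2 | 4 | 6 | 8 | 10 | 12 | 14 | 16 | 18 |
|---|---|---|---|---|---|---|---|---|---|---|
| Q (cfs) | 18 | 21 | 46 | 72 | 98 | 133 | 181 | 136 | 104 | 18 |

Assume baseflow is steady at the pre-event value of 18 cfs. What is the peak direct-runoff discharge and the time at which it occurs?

Q_p = 163.0 cfs at t = 12 h

Subtracting baseflow gives direct-runoff ordinates: 0.0, 3.0, 28.0, 54.0, 80.0, 115.0, 163.0, 118.0, 86.0, 0.0 cfs.
The maximum is 163.0 cfs, occurring at the reading for t = 12 h.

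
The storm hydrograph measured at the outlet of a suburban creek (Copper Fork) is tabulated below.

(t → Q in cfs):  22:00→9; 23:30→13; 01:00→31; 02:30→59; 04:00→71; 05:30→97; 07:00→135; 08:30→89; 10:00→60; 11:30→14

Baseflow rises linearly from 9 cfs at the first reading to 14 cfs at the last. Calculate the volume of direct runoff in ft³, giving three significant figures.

Direct-runoff ordinates (Q − Q_b): 0.00, 3.44, 20.89, 48.33, 59.78, 85.22, 122.67, 76.11, 46.56, 0.00 cfs.
ΣQ_DR = 463.0 cfs.
With Δt = 1.5 h = 5400 s, V = ΣQ_DR · Δt = 463.0 × 5400 = 2.50 × 10^6 ft³.

V ≈ 2.50 × 10^6 ft³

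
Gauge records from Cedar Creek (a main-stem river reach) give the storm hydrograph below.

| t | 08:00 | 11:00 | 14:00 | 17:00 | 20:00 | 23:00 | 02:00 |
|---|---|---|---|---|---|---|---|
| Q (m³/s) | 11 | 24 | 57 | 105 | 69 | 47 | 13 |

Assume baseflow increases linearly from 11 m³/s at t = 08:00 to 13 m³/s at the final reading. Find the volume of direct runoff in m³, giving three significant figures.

V ≈ 2.61 × 10^6 m³

Direct-runoff ordinates (Q − Q_b): 0.00, 12.67, 45.33, 93.00, 56.67, 34.33, 0.00 m³/s.
ΣQ_DR = 242.0 m³/s.
With Δt = 3 h = 10800 s, V = ΣQ_DR · Δt = 242.0 × 10800 = 2.61 × 10^6 m³.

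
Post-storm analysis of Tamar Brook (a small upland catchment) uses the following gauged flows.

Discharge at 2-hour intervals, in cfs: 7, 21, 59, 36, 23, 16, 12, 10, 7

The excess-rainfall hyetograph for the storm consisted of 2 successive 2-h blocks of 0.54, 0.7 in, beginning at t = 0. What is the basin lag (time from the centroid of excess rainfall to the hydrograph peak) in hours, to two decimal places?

Centroid of excess rainfall: t_c = Σ P_i·t̄_i / ΣP_i = 2.1290 h (block centres at 1, 3 h).
Hydrograph peak occurs at t = 4 h, so basin lag t_L = 4 − 2.1290 = 1.87 h.

t_L ≈ 1.87 h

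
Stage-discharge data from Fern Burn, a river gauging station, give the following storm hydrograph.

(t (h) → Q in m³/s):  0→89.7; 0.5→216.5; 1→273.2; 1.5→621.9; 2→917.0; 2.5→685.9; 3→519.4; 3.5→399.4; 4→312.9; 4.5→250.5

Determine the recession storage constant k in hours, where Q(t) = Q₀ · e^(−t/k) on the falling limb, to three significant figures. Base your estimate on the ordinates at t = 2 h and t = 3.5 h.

k ≈ 1.80 h

On the falling limb, Q drops from 917.0 to 399.4 m³/s between t = 2 h and t = 3.5 h (Δt = 1.5 h).
k = −Δt / ln(Q₂/Q₁) = −1.5 / ln(399.4/917.0) = 1.80 h.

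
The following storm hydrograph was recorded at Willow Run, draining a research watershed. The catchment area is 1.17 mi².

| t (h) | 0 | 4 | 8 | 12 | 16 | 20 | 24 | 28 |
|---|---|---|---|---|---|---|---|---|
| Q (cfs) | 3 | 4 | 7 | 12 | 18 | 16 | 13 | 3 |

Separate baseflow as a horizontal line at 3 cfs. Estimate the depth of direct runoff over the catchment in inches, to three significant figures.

Direct runoff: 0.0, 1.0, 4.0, 9.0, 15.0, 13.0, 10.0, 0.0 cfs; ΣQ_DR = 52.00 cfs.
V = ΣQ_DR · Δt = 52.00 × 14400 s = 7.488 × 10^5 ft³.
Over A = 1.17 mi², depth = V / A = 0.275 in.

d ≈ 0.275 in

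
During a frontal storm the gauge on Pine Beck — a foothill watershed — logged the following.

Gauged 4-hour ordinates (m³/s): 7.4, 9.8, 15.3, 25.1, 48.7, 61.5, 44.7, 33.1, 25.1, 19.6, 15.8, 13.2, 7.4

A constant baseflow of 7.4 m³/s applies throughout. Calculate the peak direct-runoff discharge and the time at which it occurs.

Subtracting baseflow gives direct-runoff ordinates: 0.0, 2.4, 7.9, 17.7, 41.3, 54.1, 37.3, 25.7, 17.7, 12.2, 8.4, 5.8, 0.0 m³/s.
The maximum is 54.1 m³/s, occurring at the reading for t = 20 h.

Q_p = 54.1 m³/s at t = 20 h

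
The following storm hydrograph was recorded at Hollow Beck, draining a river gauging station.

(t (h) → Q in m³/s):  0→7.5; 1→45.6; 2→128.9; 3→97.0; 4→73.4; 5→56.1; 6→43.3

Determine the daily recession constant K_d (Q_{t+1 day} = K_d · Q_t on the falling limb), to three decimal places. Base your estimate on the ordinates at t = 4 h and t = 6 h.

K_d ≈ 0.002

Between t = 4 h and t = 6 h the flow falls from 73.4 to 43.3 m³/s over 2×1 h = 2 h.
Per-interval ratio K = (43.3/73.4)^(1/2) = 0.7681; K_d = K^(24/1) = 0.002.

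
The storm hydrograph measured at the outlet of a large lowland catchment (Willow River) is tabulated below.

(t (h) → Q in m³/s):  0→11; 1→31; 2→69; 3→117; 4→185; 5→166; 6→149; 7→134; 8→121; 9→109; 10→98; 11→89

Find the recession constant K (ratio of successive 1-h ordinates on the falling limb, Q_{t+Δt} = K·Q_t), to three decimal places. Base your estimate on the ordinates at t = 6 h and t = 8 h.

K ≈ 0.901

Using the recession-limb readings at t = 6 h and t = 8 h: Q falls from 149 to 121 m³/s over 2 intervals.
K = (Q₂/Q₁)^(1/2) = (121/149)^(1/2) = 0.901.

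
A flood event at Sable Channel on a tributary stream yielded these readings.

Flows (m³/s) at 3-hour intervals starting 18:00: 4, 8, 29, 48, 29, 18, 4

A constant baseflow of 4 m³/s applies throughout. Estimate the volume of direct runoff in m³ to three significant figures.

V ≈ 1.21 × 10^6 m³

Direct-runoff ordinates (Q − Q_b): 0.0, 4.0, 25.0, 44.0, 25.0, 14.0, 0.0 m³/s.
ΣQ_DR = 112.0 m³/s.
With Δt = 3 h = 10800 s, V = ΣQ_DR · Δt = 112.0 × 10800 = 1.21 × 10^6 m³.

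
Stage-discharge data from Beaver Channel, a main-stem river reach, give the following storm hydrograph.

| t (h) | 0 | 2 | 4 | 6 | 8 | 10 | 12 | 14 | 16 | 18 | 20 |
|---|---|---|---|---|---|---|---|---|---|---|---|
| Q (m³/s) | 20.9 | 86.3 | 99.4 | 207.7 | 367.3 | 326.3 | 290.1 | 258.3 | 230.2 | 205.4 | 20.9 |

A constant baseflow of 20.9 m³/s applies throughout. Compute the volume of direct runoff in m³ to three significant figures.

Direct-runoff ordinates (Q − Q_b): 0.0, 65.4, 78.5, 186.8, 346.4, 305.4, 269.2, 237.4, 209.3, 184.5, 0.0 m³/s.
ΣQ_DR = 1883 m³/s.
With Δt = 2 h = 7200 s, V = ΣQ_DR · Δt = 1883 × 7200 = 1.36 × 10^7 m³.

V ≈ 1.36 × 10^7 m³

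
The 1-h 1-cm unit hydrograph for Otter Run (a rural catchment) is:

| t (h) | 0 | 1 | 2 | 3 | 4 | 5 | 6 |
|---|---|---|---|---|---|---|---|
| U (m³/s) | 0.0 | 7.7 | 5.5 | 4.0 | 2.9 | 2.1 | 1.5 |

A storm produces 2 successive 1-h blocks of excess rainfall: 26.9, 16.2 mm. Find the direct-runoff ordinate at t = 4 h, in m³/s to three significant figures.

By discrete convolution, Q_j = Σ (P_i / 10 mm) · U_{j−i}.
At t = 4 h (j=4): Q = (26.9/10)·2.9 + (16.2/10)·4.0 = 14.3 m³/s.

Q ≈ 14.3 m³/s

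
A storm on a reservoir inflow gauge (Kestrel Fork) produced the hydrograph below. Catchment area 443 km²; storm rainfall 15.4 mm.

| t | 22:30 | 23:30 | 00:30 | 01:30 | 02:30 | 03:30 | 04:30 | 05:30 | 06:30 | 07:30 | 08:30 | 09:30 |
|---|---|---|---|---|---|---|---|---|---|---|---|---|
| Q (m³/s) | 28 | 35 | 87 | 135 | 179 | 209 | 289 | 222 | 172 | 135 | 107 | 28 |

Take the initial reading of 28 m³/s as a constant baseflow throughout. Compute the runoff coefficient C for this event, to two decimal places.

ΣQ_DR = 1290 m³/s; V = ΣQ_DR·Δt = 4.644 × 10^6 m³.
Runoff depth d = V / A = 10.48 mm.
C = d / P = 10.48 / 15.4 = 0.68.

C ≈ 0.68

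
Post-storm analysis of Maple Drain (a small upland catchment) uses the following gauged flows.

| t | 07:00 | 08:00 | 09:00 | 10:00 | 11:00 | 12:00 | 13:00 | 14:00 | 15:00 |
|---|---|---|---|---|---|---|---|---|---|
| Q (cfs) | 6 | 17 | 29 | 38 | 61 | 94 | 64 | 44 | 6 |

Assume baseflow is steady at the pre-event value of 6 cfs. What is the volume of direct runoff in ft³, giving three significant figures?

Direct-runoff ordinates (Q − Q_b): 0.0, 11.0, 23.0, 32.0, 55.0, 88.0, 58.0, 38.0, 0.0 cfs.
ΣQ_DR = 305.0 cfs.
With Δt = 1 h = 3600 s, V = ΣQ_DR · Δt = 305.0 × 3600 = 1.10 × 10^6 ft³.

V ≈ 1.10 × 10^6 ft³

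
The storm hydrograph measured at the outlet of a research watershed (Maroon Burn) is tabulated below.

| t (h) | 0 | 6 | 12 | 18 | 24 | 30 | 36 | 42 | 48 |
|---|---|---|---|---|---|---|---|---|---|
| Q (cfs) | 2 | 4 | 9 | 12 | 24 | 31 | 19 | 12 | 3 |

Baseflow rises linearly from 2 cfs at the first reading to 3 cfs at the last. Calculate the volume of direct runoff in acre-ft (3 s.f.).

V ≈ 46.4 acre-ft

Direct-runoff ordinates (Q − Q_b): 0.00, 1.88, 6.75, 9.62, 21.50, 28.38, 16.25, 9.12, 0.00 cfs.
ΣQ_DR = 93.50 cfs.
With Δt = 6 h = 21600 s, V = ΣQ_DR · Δt = 93.50 × 21600 = 2.02 × 10^6 ft³ = 46.4 acre-ft.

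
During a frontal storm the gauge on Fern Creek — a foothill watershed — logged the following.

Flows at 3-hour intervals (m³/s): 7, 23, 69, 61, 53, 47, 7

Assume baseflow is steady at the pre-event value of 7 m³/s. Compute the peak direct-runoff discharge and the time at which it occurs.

Q_p = 62.0 m³/s at t = 6 h

Subtracting baseflow gives direct-runoff ordinates: 0.0, 16.0, 62.0, 54.0, 46.0, 40.0, 0.0 m³/s.
The maximum is 62.0 m³/s, occurring at the reading for t = 6 h.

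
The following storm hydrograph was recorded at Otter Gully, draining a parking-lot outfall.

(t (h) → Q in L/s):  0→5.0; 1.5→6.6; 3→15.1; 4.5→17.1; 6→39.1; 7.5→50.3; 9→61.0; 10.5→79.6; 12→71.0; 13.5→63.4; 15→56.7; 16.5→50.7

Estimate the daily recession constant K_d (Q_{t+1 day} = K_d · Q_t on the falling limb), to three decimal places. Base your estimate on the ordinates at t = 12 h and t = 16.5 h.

Between t = 12 h and t = 16.5 h the flow falls from 71.0 to 50.7 L/s over 3×1.5 h = 4.5 h.
Per-interval ratio K = (50.7/71.0)^(1/3) = 0.8938; K_d = K^(24/1.5) = 0.166.

K_d ≈ 0.166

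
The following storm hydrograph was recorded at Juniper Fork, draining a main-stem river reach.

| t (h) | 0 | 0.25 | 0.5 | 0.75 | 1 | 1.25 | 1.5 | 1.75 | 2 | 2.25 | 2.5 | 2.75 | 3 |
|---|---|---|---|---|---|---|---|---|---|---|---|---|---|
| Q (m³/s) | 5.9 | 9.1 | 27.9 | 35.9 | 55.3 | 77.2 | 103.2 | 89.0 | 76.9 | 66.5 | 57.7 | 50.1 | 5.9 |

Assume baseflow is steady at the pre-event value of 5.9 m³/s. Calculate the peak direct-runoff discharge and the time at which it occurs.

Subtracting baseflow gives direct-runoff ordinates: 0.0, 3.2, 22.0, 30.0, 49.4, 71.3, 97.3, 83.1, 71.0, 60.6, 51.8, 44.2, 0.0 m³/s.
The maximum is 97.3 m³/s, occurring at the reading for t = 1.5 h.

Q_p = 97.3 m³/s at t = 1.5 h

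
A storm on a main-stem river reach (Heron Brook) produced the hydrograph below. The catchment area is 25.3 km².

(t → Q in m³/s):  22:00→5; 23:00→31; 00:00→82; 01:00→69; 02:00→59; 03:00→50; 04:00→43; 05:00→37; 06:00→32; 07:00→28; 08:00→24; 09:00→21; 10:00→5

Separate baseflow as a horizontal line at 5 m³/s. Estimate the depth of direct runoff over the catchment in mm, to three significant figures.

d ≈ 59.9 mm

Direct runoff: 0.0, 26.0, 77.0, 64.0, 54.0, 45.0, 38.0, 32.0, 27.0, 23.0, 19.0, 16.0, 0.0 m³/s; ΣQ_DR = 421.0 m³/s.
V = ΣQ_DR · Δt = 421.0 × 3600 s = 1.516 × 10^6 m³.
Over A = 25.3 km², depth = V / A = 59.9 mm.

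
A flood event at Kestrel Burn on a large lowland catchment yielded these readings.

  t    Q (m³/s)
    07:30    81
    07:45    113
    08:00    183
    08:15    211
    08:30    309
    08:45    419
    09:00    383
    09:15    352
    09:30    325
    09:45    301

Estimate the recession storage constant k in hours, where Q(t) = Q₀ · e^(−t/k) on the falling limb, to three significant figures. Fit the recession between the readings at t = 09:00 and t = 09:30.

k ≈ 3.04 h

On the falling limb, Q drops from 383 to 325 m³/s between t = 09:00 and t = 09:30 (Δt = 0.5 h).
k = −Δt / ln(Q₂/Q₁) = −0.5 / ln(325/383) = 3.04 h.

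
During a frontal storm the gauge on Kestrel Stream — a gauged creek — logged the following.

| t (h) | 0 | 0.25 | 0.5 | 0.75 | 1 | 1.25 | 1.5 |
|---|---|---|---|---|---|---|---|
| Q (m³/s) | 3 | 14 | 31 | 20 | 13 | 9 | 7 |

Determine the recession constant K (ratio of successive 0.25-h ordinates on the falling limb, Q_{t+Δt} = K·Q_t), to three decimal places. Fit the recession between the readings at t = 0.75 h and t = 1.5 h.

K ≈ 0.705

Using the recession-limb readings at t = 0.75 h and t = 1.5 h: Q falls from 20 to 7 m³/s over 3 intervals.
K = (Q₂/Q₁)^(1/3) = (7/20)^(1/3) = 0.705.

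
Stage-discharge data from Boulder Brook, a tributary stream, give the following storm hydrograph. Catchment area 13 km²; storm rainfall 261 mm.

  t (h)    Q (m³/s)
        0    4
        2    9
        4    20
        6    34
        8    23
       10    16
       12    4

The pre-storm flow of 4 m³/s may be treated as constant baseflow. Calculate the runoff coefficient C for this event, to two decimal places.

C ≈ 0.17

ΣQ_DR = 82.00 m³/s; V = ΣQ_DR·Δt = 5.904 × 10^5 m³.
Runoff depth d = V / A = 45.42 mm.
C = d / P = 45.42 / 261 = 0.17.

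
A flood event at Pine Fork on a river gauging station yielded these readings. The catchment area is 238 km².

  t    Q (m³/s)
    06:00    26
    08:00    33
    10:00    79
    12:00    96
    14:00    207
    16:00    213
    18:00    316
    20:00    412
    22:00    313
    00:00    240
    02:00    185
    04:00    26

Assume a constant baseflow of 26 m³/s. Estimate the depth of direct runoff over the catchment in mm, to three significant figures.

Direct runoff: 0.0, 7.0, 53.0, 70.0, 181.0, 187.0, 290.0, 386.0, 287.0, 214.0, 159.0, 0.0 m³/s; ΣQ_DR = 1834 m³/s.
V = ΣQ_DR · Δt = 1834 × 7200 s = 1.320 × 10^7 m³.
Over A = 238 km², depth = V / A = 55.5 mm.

d ≈ 55.5 mm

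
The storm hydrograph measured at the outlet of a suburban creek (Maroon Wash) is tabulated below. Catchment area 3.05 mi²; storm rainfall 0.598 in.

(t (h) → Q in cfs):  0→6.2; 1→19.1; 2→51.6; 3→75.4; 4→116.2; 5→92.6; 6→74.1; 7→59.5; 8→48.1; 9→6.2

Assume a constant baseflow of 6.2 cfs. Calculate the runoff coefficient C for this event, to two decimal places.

C ≈ 0.41

ΣQ_DR = 487.0 cfs; V = ΣQ_DR·Δt = 1.753 × 10^6 ft³.
Runoff depth d = V / A = 0.2474 in.
C = d / P = 0.2474 / 0.598 = 0.41.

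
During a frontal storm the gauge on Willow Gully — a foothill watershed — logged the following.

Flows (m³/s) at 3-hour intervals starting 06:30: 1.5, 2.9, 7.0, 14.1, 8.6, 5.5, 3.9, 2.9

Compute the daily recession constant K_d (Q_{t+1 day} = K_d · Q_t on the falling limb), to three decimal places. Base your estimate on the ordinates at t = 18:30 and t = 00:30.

K_d ≈ 0.042

Between t = 18:30 and t = 00:30 the flow falls from 8.6 to 3.9 m³/s over 2×3 h = 6 h.
Per-interval ratio K = (3.9/8.6)^(1/2) = 0.6734; K_d = K^(24/3) = 0.042.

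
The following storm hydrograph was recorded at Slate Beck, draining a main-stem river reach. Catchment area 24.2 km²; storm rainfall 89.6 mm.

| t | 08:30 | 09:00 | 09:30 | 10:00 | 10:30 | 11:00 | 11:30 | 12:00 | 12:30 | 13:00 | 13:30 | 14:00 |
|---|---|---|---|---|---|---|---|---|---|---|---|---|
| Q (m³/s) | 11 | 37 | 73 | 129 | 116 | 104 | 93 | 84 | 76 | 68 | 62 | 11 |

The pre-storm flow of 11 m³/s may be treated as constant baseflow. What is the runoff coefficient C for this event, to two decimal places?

C ≈ 0.61

ΣQ_DR = 732.0 m³/s; V = ΣQ_DR·Δt = 1.318 × 10^6 m³.
Runoff depth d = V / A = 54.45 mm.
C = d / P = 54.45 / 89.6 = 0.61.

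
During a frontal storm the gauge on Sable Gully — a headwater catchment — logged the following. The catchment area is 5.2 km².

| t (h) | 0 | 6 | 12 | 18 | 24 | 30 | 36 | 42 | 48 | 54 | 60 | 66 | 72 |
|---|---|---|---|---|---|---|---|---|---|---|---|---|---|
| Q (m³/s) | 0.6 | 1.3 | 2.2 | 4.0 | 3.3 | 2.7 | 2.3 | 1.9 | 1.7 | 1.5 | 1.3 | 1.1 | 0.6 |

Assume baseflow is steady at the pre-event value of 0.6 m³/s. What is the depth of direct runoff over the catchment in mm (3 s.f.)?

Direct runoff: 0.0, 0.7, 1.6, 3.4, 2.7, 2.1, 1.7, 1.3, 1.1, 0.9, 0.7, 0.5, 0.0 m³/s; ΣQ_DR = 16.70 m³/s.
V = ΣQ_DR · Δt = 16.70 × 21600 s = 3.607 × 10^5 m³.
Over A = 5.2 km², depth = V / A = 69.4 mm.

d ≈ 69.4 mm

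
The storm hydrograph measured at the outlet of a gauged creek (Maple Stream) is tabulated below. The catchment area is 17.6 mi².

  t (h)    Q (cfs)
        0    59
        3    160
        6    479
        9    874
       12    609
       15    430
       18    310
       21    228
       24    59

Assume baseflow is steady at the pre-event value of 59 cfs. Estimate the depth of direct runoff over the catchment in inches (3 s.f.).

Direct runoff: 0.0, 101.0, 420.0, 815.0, 550.0, 371.0, 251.0, 169.0, 0.0 cfs; ΣQ_DR = 2677 cfs.
V = ΣQ_DR · Δt = 2677 × 10800 s = 2.891 × 10^7 ft³.
Over A = 17.6 mi², depth = V / A = 0.707 in.

d ≈ 0.707 in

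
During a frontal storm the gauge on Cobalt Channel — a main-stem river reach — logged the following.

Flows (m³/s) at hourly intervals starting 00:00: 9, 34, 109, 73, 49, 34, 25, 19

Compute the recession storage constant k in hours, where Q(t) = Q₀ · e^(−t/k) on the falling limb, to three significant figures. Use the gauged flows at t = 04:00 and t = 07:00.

On the falling limb, Q drops from 49 to 19 m³/s between t = 04:00 and t = 07:00 (Δt = 3 h).
k = −Δt / ln(Q₂/Q₁) = −3 / ln(19/49) = 3.17 h.

k ≈ 3.17 h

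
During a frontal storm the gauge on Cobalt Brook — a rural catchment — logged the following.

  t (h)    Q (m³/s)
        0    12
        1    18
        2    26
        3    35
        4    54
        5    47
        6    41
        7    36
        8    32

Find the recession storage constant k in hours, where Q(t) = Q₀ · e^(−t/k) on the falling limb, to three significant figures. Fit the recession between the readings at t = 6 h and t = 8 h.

k ≈ 8.07 h

On the falling limb, Q drops from 41 to 32 m³/s between t = 6 h and t = 8 h (Δt = 2 h).
k = −Δt / ln(Q₂/Q₁) = −2 / ln(32/41) = 8.07 h.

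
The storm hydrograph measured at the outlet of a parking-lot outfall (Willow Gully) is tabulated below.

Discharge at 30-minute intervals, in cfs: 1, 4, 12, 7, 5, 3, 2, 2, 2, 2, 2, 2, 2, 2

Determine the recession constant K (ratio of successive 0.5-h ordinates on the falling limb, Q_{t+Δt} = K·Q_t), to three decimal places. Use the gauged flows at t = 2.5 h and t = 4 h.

Using the recession-limb readings at t = 2.5 h and t = 4 h: Q falls from 3 to 2 cfs over 3 intervals.
K = (Q₂/Q₁)^(1/3) = (2/3)^(1/3) = 0.874.

K ≈ 0.874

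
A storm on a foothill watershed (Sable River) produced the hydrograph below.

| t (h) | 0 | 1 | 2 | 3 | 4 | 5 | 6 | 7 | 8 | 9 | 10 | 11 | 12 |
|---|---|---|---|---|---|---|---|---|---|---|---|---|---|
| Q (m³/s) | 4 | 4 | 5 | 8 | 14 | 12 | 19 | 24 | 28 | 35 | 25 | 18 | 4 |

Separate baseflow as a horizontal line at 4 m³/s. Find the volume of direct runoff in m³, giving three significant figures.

V ≈ 5.33 × 10^5 m³

Direct-runoff ordinates (Q − Q_b): 0.0, 0.0, 1.0, 4.0, 10.0, 8.0, 15.0, 20.0, 24.0, 31.0, 21.0, 14.0, 0.0 m³/s.
ΣQ_DR = 148.0 m³/s.
With Δt = 1 h = 3600 s, V = ΣQ_DR · Δt = 148.0 × 3600 = 5.33 × 10^5 m³.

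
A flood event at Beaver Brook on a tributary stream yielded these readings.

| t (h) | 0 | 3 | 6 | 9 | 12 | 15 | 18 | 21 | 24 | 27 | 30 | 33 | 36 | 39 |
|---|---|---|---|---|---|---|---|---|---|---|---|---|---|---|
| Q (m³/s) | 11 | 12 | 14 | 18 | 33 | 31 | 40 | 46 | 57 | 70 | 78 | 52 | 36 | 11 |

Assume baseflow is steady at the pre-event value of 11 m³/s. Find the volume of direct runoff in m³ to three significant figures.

V ≈ 3.83 × 10^6 m³

Direct-runoff ordinates (Q − Q_b): 0.0, 1.0, 3.0, 7.0, 22.0, 20.0, 29.0, 35.0, 46.0, 59.0, 67.0, 41.0, 25.0, 0.0 m³/s.
ΣQ_DR = 355.0 m³/s.
With Δt = 3 h = 10800 s, V = ΣQ_DR · Δt = 355.0 × 10800 = 3.83 × 10^6 m³.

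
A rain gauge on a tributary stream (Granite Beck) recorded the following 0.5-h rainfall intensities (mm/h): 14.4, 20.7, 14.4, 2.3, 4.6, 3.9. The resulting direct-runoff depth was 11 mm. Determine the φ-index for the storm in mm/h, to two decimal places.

Only the 3 blocks with intensity above φ contribute runoff: 14.4, 20.7, 14.4 mm/h.
Σ(I−φ)·Δt = d  ⇒  (14.4+20.7+14.4 − 3φ)·0.5 = 11
φ = (49.50 − 11/0.5) / 3 = 9.17 mm/h.

φ ≈ 9.17 mm/h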